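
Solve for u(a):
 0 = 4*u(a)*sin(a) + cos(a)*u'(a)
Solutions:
 u(a) = C1*cos(a)^4


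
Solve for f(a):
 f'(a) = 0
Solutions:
 f(a) = C1


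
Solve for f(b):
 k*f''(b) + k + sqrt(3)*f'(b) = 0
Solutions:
 f(b) = C1 + C2*exp(-sqrt(3)*b/k) - sqrt(3)*b*k/3


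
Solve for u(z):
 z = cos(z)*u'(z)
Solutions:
 u(z) = C1 + Integral(z/cos(z), z)


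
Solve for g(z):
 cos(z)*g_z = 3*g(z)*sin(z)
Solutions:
 g(z) = C1/cos(z)^3


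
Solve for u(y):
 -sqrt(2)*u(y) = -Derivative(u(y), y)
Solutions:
 u(y) = C1*exp(sqrt(2)*y)


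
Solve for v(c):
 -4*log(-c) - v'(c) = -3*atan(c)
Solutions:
 v(c) = C1 - 4*c*log(-c) + 3*c*atan(c) + 4*c - 3*log(c^2 + 1)/2


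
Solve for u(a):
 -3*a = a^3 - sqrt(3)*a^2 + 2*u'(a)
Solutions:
 u(a) = C1 - a^4/8 + sqrt(3)*a^3/6 - 3*a^2/4


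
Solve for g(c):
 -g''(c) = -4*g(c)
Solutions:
 g(c) = C1*exp(-2*c) + C2*exp(2*c)


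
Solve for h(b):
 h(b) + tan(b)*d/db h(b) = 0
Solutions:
 h(b) = C1/sin(b)


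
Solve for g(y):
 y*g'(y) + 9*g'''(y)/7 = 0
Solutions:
 g(y) = C1 + Integral(C2*airyai(-21^(1/3)*y/3) + C3*airybi(-21^(1/3)*y/3), y)


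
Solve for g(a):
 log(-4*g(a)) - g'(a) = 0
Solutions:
 -Integral(1/(log(-_y) + 2*log(2)), (_y, g(a))) = C1 - a


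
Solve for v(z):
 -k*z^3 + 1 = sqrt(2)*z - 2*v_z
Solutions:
 v(z) = C1 + k*z^4/8 + sqrt(2)*z^2/4 - z/2


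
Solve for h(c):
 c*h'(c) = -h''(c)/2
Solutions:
 h(c) = C1 + C2*erf(c)


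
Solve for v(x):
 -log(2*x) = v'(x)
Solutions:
 v(x) = C1 - x*log(x) - x*log(2) + x


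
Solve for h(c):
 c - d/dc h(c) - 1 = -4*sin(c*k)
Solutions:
 h(c) = C1 + c^2/2 - c - 4*cos(c*k)/k


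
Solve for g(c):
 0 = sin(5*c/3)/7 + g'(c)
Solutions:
 g(c) = C1 + 3*cos(5*c/3)/35


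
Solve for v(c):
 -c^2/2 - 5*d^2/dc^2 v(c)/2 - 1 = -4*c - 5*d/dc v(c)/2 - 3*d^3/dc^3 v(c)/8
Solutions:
 v(c) = C1 + C2*exp(2*c*(5 - sqrt(10))/3) + C3*exp(2*c*(sqrt(10) + 5)/3) + c^3/15 - 3*c^2/5 - 43*c/50


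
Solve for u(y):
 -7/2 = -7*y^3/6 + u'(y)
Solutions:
 u(y) = C1 + 7*y^4/24 - 7*y/2


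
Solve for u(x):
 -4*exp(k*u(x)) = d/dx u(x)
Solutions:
 u(x) = Piecewise((log(1/(C1*k + 4*k*x))/k, Ne(k, 0)), (nan, True))
 u(x) = Piecewise((C1 - 4*x, Eq(k, 0)), (nan, True))


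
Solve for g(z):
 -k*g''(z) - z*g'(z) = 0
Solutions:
 g(z) = C1 + C2*sqrt(k)*erf(sqrt(2)*z*sqrt(1/k)/2)


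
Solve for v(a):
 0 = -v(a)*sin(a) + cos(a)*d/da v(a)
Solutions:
 v(a) = C1/cos(a)


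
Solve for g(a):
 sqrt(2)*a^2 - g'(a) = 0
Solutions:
 g(a) = C1 + sqrt(2)*a^3/3


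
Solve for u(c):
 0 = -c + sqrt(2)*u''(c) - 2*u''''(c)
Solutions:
 u(c) = C1 + C2*c + C3*exp(-2^(3/4)*c/2) + C4*exp(2^(3/4)*c/2) + sqrt(2)*c^3/12


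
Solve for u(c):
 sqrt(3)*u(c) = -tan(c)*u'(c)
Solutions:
 u(c) = C1/sin(c)^(sqrt(3))


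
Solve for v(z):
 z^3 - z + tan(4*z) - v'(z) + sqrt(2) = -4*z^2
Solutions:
 v(z) = C1 + z^4/4 + 4*z^3/3 - z^2/2 + sqrt(2)*z - log(cos(4*z))/4


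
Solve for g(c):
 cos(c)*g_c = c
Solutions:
 g(c) = C1 + Integral(c/cos(c), c)


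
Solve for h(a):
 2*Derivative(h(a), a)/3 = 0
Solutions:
 h(a) = C1


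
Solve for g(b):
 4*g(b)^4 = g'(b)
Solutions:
 g(b) = (-1/(C1 + 12*b))^(1/3)
 g(b) = (-1/(C1 + 4*b))^(1/3)*(-3^(2/3) - 3*3^(1/6)*I)/6
 g(b) = (-1/(C1 + 4*b))^(1/3)*(-3^(2/3) + 3*3^(1/6)*I)/6


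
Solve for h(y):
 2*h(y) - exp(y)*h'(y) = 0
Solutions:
 h(y) = C1*exp(-2*exp(-y))


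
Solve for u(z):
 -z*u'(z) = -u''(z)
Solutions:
 u(z) = C1 + C2*erfi(sqrt(2)*z/2)


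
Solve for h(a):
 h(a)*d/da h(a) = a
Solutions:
 h(a) = -sqrt(C1 + a^2)
 h(a) = sqrt(C1 + a^2)


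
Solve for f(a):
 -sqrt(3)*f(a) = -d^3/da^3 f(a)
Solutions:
 f(a) = C3*exp(3^(1/6)*a) + (C1*sin(3^(2/3)*a/2) + C2*cos(3^(2/3)*a/2))*exp(-3^(1/6)*a/2)


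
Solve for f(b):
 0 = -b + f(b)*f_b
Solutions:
 f(b) = -sqrt(C1 + b^2)
 f(b) = sqrt(C1 + b^2)


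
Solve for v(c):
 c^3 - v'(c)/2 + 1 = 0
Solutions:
 v(c) = C1 + c^4/2 + 2*c


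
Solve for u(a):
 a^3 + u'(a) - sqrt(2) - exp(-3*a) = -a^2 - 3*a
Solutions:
 u(a) = C1 - a^4/4 - a^3/3 - 3*a^2/2 + sqrt(2)*a - exp(-3*a)/3


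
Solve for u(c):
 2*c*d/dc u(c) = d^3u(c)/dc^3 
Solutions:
 u(c) = C1 + Integral(C2*airyai(2^(1/3)*c) + C3*airybi(2^(1/3)*c), c)


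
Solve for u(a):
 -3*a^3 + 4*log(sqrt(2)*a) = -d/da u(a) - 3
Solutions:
 u(a) = C1 + 3*a^4/4 - 4*a*log(a) - a*log(4) + a


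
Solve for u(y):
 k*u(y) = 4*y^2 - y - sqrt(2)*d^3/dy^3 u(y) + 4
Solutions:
 u(y) = C1*exp(2^(5/6)*y*(-k)^(1/3)/2) + C2*exp(2^(5/6)*y*(-k)^(1/3)*(-1 + sqrt(3)*I)/4) + C3*exp(-2^(5/6)*y*(-k)^(1/3)*(1 + sqrt(3)*I)/4) + 4*y^2/k - y/k + 4/k


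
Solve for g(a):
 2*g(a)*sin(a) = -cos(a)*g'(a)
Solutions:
 g(a) = C1*cos(a)^2


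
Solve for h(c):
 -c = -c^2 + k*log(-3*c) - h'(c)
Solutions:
 h(c) = C1 - c^3/3 + c^2/2 + c*k*log(-c) + c*k*(-1 + log(3))


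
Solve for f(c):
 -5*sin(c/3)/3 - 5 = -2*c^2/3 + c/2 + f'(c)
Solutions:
 f(c) = C1 + 2*c^3/9 - c^2/4 - 5*c + 5*cos(c/3)


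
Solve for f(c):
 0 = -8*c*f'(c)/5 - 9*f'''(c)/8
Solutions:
 f(c) = C1 + Integral(C2*airyai(-4*75^(1/3)*c/15) + C3*airybi(-4*75^(1/3)*c/15), c)


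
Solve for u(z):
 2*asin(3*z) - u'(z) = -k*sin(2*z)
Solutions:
 u(z) = C1 - k*cos(2*z)/2 + 2*z*asin(3*z) + 2*sqrt(1 - 9*z^2)/3


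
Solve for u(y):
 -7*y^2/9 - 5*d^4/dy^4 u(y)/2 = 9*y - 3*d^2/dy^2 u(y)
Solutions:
 u(y) = C1 + C2*y + C3*exp(-sqrt(30)*y/5) + C4*exp(sqrt(30)*y/5) + 7*y^4/324 + y^3/2 + 35*y^2/162


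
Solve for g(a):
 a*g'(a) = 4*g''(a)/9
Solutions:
 g(a) = C1 + C2*erfi(3*sqrt(2)*a/4)


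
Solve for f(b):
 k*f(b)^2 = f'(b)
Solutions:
 f(b) = -1/(C1 + b*k)


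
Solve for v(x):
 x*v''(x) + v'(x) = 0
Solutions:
 v(x) = C1 + C2*log(x)


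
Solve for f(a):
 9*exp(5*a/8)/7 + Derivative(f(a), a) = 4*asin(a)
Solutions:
 f(a) = C1 + 4*a*asin(a) + 4*sqrt(1 - a^2) - 72*exp(5*a/8)/35


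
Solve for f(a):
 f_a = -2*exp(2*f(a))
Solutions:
 f(a) = log(-sqrt(-1/(C1 - 2*a))) - log(2)/2
 f(a) = log(-1/(C1 - 2*a))/2 - log(2)/2


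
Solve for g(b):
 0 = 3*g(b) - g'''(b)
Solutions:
 g(b) = C3*exp(3^(1/3)*b) + (C1*sin(3^(5/6)*b/2) + C2*cos(3^(5/6)*b/2))*exp(-3^(1/3)*b/2)


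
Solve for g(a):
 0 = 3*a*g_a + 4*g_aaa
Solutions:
 g(a) = C1 + Integral(C2*airyai(-6^(1/3)*a/2) + C3*airybi(-6^(1/3)*a/2), a)


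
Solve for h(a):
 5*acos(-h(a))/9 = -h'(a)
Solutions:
 Integral(1/acos(-_y), (_y, h(a))) = C1 - 5*a/9


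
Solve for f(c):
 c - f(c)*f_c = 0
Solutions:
 f(c) = -sqrt(C1 + c^2)
 f(c) = sqrt(C1 + c^2)


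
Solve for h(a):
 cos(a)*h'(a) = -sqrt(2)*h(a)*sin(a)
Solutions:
 h(a) = C1*cos(a)^(sqrt(2))


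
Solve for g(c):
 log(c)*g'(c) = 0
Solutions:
 g(c) = C1


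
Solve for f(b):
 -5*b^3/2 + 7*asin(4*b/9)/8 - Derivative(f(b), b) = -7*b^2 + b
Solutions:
 f(b) = C1 - 5*b^4/8 + 7*b^3/3 - b^2/2 + 7*b*asin(4*b/9)/8 + 7*sqrt(81 - 16*b^2)/32


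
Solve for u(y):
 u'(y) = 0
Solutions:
 u(y) = C1


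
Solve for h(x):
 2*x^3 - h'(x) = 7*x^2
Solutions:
 h(x) = C1 + x^4/2 - 7*x^3/3


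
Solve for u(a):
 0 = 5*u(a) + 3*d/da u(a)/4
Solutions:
 u(a) = C1*exp(-20*a/3)


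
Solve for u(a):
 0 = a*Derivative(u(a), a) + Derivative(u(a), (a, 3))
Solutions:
 u(a) = C1 + Integral(C2*airyai(-a) + C3*airybi(-a), a)


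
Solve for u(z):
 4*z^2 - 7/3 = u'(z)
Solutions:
 u(z) = C1 + 4*z^3/3 - 7*z/3


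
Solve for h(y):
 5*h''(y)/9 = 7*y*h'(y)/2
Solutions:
 h(y) = C1 + C2*erfi(3*sqrt(35)*y/10)


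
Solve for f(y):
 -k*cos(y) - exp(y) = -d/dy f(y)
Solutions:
 f(y) = C1 + k*sin(y) + exp(y)


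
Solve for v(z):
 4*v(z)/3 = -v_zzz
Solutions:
 v(z) = C3*exp(-6^(2/3)*z/3) + (C1*sin(2^(2/3)*3^(1/6)*z/2) + C2*cos(2^(2/3)*3^(1/6)*z/2))*exp(6^(2/3)*z/6)


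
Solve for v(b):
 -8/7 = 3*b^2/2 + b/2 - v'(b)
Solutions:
 v(b) = C1 + b^3/2 + b^2/4 + 8*b/7


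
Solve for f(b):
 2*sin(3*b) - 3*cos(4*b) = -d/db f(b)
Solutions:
 f(b) = C1 + 3*sin(4*b)/4 + 2*cos(3*b)/3


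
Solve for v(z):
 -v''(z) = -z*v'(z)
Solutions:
 v(z) = C1 + C2*erfi(sqrt(2)*z/2)


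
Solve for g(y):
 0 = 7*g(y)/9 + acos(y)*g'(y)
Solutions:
 g(y) = C1*exp(-7*Integral(1/acos(y), y)/9)


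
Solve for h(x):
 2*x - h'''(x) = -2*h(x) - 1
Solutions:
 h(x) = C3*exp(2^(1/3)*x) - x + (C1*sin(2^(1/3)*sqrt(3)*x/2) + C2*cos(2^(1/3)*sqrt(3)*x/2))*exp(-2^(1/3)*x/2) - 1/2


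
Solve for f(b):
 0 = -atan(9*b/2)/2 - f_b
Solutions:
 f(b) = C1 - b*atan(9*b/2)/2 + log(81*b^2 + 4)/18


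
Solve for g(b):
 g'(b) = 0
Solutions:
 g(b) = C1


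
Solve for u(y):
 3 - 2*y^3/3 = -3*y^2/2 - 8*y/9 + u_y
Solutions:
 u(y) = C1 - y^4/6 + y^3/2 + 4*y^2/9 + 3*y


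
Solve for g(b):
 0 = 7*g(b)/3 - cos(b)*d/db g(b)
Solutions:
 g(b) = C1*(sin(b) + 1)^(7/6)/(sin(b) - 1)^(7/6)


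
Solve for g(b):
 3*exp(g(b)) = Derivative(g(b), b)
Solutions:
 g(b) = log(-1/(C1 + 3*b))


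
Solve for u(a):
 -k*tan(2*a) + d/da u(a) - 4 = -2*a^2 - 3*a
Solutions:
 u(a) = C1 - 2*a^3/3 - 3*a^2/2 + 4*a - k*log(cos(2*a))/2


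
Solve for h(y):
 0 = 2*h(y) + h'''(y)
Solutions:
 h(y) = C3*exp(-2^(1/3)*y) + (C1*sin(2^(1/3)*sqrt(3)*y/2) + C2*cos(2^(1/3)*sqrt(3)*y/2))*exp(2^(1/3)*y/2)


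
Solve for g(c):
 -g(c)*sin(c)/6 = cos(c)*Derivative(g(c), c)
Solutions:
 g(c) = C1*cos(c)^(1/6)


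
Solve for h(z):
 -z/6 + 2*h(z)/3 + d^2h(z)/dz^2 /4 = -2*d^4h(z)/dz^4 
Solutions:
 h(z) = z/4 + (C1*sin(3^(3/4)*z*cos(atan(sqrt(759)/3)/2)/3) + C2*cos(3^(3/4)*z*cos(atan(sqrt(759)/3)/2)/3))*exp(-3^(3/4)*z*sin(atan(sqrt(759)/3)/2)/3) + (C3*sin(3^(3/4)*z*cos(atan(sqrt(759)/3)/2)/3) + C4*cos(3^(3/4)*z*cos(atan(sqrt(759)/3)/2)/3))*exp(3^(3/4)*z*sin(atan(sqrt(759)/3)/2)/3)


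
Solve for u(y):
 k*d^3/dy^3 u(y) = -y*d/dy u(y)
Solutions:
 u(y) = C1 + Integral(C2*airyai(y*(-1/k)^(1/3)) + C3*airybi(y*(-1/k)^(1/3)), y)


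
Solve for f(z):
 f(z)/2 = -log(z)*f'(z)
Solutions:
 f(z) = C1*exp(-li(z)/2)


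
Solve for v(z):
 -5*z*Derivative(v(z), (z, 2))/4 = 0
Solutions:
 v(z) = C1 + C2*z


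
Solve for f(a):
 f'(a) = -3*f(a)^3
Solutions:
 f(a) = -sqrt(2)*sqrt(-1/(C1 - 3*a))/2
 f(a) = sqrt(2)*sqrt(-1/(C1 - 3*a))/2


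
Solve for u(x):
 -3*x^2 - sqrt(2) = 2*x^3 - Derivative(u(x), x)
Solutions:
 u(x) = C1 + x^4/2 + x^3 + sqrt(2)*x


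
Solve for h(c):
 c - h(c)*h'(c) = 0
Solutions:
 h(c) = -sqrt(C1 + c^2)
 h(c) = sqrt(C1 + c^2)


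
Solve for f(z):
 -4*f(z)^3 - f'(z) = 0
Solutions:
 f(z) = -sqrt(2)*sqrt(-1/(C1 - 4*z))/2
 f(z) = sqrt(2)*sqrt(-1/(C1 - 4*z))/2


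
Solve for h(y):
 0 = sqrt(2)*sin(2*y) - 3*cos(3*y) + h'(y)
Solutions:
 h(y) = C1 + sin(3*y) + sqrt(2)*cos(2*y)/2


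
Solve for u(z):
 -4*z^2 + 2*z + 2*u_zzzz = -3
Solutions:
 u(z) = C1 + C2*z + C3*z^2 + C4*z^3 + z^6/180 - z^5/120 - z^4/16


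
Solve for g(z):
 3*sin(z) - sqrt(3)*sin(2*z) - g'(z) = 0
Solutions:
 g(z) = C1 - 3*cos(z) + sqrt(3)*cos(2*z)/2


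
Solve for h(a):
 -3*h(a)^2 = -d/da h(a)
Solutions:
 h(a) = -1/(C1 + 3*a)


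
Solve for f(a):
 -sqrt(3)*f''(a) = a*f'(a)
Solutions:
 f(a) = C1 + C2*erf(sqrt(2)*3^(3/4)*a/6)


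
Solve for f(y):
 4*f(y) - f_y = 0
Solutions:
 f(y) = C1*exp(4*y)


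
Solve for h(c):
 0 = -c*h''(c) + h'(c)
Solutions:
 h(c) = C1 + C2*c^2


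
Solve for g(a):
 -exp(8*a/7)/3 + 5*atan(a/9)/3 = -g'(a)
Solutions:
 g(a) = C1 - 5*a*atan(a/9)/3 + 7*exp(8*a/7)/24 + 15*log(a^2 + 81)/2


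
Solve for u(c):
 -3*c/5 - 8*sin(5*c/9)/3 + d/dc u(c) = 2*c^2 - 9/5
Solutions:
 u(c) = C1 + 2*c^3/3 + 3*c^2/10 - 9*c/5 - 24*cos(5*c/9)/5


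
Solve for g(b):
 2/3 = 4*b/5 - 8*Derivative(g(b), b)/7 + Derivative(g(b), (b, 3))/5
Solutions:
 g(b) = C1 + C2*exp(-2*sqrt(70)*b/7) + C3*exp(2*sqrt(70)*b/7) + 7*b^2/20 - 7*b/12


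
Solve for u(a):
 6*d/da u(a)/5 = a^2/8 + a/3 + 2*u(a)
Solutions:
 u(a) = C1*exp(5*a/3) - a^2/16 - 29*a/120 - 29/200


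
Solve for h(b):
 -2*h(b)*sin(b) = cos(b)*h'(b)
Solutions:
 h(b) = C1*cos(b)^2


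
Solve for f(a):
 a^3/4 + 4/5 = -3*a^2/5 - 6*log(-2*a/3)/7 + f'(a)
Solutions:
 f(a) = C1 + a^4/16 + a^3/5 + 6*a*log(-a)/7 + 2*a*(-15*log(3) - 1 + 15*log(2))/35


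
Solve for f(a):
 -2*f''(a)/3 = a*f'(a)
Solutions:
 f(a) = C1 + C2*erf(sqrt(3)*a/2)


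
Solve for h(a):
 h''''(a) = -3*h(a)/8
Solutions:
 h(a) = (C1*sin(2^(3/4)*3^(1/4)*a/4) + C2*cos(2^(3/4)*3^(1/4)*a/4))*exp(-2^(3/4)*3^(1/4)*a/4) + (C3*sin(2^(3/4)*3^(1/4)*a/4) + C4*cos(2^(3/4)*3^(1/4)*a/4))*exp(2^(3/4)*3^(1/4)*a/4)


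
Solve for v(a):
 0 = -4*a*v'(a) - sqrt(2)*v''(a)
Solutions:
 v(a) = C1 + C2*erf(2^(1/4)*a)


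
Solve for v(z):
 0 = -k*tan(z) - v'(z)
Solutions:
 v(z) = C1 + k*log(cos(z))


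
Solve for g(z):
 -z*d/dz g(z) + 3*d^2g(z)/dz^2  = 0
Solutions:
 g(z) = C1 + C2*erfi(sqrt(6)*z/6)


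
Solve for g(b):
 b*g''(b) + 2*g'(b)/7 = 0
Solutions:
 g(b) = C1 + C2*b^(5/7)


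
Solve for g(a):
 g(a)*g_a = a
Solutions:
 g(a) = -sqrt(C1 + a^2)
 g(a) = sqrt(C1 + a^2)


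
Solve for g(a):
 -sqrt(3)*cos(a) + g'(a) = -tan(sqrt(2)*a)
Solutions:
 g(a) = C1 + sqrt(2)*log(cos(sqrt(2)*a))/2 + sqrt(3)*sin(a)


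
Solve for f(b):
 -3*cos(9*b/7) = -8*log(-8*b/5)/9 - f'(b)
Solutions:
 f(b) = C1 - 8*b*log(-b)/9 - 8*b*log(2)/3 + 8*b/9 + 8*b*log(5)/9 + 7*sin(9*b/7)/3


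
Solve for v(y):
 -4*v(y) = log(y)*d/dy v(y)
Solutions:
 v(y) = C1*exp(-4*li(y))


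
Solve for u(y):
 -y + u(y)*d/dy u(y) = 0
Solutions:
 u(y) = -sqrt(C1 + y^2)
 u(y) = sqrt(C1 + y^2)


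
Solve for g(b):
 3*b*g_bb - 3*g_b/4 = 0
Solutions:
 g(b) = C1 + C2*b^(5/4)


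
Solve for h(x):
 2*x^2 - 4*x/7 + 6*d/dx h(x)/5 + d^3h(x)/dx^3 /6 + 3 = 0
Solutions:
 h(x) = C1 + C2*sin(6*sqrt(5)*x/5) + C3*cos(6*sqrt(5)*x/5) - 5*x^3/9 + 5*x^2/21 - 55*x/27


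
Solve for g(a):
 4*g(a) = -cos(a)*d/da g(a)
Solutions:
 g(a) = C1*(sin(a)^2 - 2*sin(a) + 1)/(sin(a)^2 + 2*sin(a) + 1)


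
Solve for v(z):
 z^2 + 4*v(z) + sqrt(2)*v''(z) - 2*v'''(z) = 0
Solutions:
 v(z) = C1*exp(z*(-18*(sqrt(2)/108 + 1 + sqrt(2)*sqrt(-1 + (sqrt(2) + 108)^2/2)/108)^(1/3) - 1/(sqrt(2)/108 + 1 + sqrt(2)*sqrt(-1 + (sqrt(2) + 108)^2/2)/108)^(1/3) + 6*sqrt(2))/36)*sin(sqrt(3)*z*(-18*(sqrt(2)/108 + 1 + sqrt(2)*sqrt(-1 + 1458*(-2 - sqrt(2)/54)^2)/108)^(1/3) + (sqrt(2)/108 + 1 + sqrt(2)*sqrt(-1 + 1458*(-2 - sqrt(2)/54)^2)/108)^(-1/3))/36) + C2*exp(z*(-18*(sqrt(2)/108 + 1 + sqrt(2)*sqrt(-1 + (sqrt(2) + 108)^2/2)/108)^(1/3) - 1/(sqrt(2)/108 + 1 + sqrt(2)*sqrt(-1 + (sqrt(2) + 108)^2/2)/108)^(1/3) + 6*sqrt(2))/36)*cos(sqrt(3)*z*(-18*(sqrt(2)/108 + 1 + sqrt(2)*sqrt(-1 + 1458*(-2 - sqrt(2)/54)^2)/108)^(1/3) + (sqrt(2)/108 + 1 + sqrt(2)*sqrt(-1 + 1458*(-2 - sqrt(2)/54)^2)/108)^(-1/3))/36) + C3*exp(z*(1/(18*(sqrt(2)/108 + 1 + sqrt(2)*sqrt(-1 + (sqrt(2) + 108)^2/2)/108)^(1/3)) + sqrt(2)/6 + (sqrt(2)/108 + 1 + sqrt(2)*sqrt(-1 + (sqrt(2) + 108)^2/2)/108)^(1/3))) - z^2/4 + sqrt(2)/8


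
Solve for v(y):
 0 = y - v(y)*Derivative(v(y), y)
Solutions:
 v(y) = -sqrt(C1 + y^2)
 v(y) = sqrt(C1 + y^2)


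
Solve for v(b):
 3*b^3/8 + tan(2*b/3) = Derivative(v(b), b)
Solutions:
 v(b) = C1 + 3*b^4/32 - 3*log(cos(2*b/3))/2


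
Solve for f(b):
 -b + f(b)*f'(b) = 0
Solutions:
 f(b) = -sqrt(C1 + b^2)
 f(b) = sqrt(C1 + b^2)


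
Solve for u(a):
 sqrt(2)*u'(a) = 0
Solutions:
 u(a) = C1


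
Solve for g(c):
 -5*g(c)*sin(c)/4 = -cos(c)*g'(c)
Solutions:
 g(c) = C1/cos(c)^(5/4)


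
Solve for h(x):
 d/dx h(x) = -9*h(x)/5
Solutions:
 h(x) = C1*exp(-9*x/5)


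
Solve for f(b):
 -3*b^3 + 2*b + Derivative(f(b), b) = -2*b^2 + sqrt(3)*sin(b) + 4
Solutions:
 f(b) = C1 + 3*b^4/4 - 2*b^3/3 - b^2 + 4*b - sqrt(3)*cos(b)


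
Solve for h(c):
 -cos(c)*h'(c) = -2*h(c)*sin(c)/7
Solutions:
 h(c) = C1/cos(c)^(2/7)


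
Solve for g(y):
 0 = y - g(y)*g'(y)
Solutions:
 g(y) = -sqrt(C1 + y^2)
 g(y) = sqrt(C1 + y^2)


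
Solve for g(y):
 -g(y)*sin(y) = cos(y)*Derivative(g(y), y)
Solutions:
 g(y) = C1*cos(y)


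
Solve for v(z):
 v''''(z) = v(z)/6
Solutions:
 v(z) = C1*exp(-6^(3/4)*z/6) + C2*exp(6^(3/4)*z/6) + C3*sin(6^(3/4)*z/6) + C4*cos(6^(3/4)*z/6)


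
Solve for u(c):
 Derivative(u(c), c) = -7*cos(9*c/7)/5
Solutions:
 u(c) = C1 - 49*sin(9*c/7)/45


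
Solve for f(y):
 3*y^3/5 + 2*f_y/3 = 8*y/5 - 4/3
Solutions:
 f(y) = C1 - 9*y^4/40 + 6*y^2/5 - 2*y


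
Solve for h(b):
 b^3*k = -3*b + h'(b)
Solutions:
 h(b) = C1 + b^4*k/4 + 3*b^2/2


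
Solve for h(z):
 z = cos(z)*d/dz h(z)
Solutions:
 h(z) = C1 + Integral(z/cos(z), z)


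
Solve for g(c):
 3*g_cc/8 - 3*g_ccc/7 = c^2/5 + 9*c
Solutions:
 g(c) = C1 + C2*c + C3*exp(7*c/8) + 2*c^4/45 + 1324*c^3/315 + 10592*c^2/735


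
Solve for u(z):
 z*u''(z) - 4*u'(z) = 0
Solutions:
 u(z) = C1 + C2*z^5


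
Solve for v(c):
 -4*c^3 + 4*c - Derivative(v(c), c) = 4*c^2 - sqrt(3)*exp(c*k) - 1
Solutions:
 v(c) = C1 - c^4 - 4*c^3/3 + 2*c^2 + c + sqrt(3)*exp(c*k)/k


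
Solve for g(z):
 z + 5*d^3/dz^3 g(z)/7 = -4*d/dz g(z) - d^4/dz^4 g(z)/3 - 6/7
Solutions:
 g(z) = C1 + C2*exp(z*(-10 + 25/(14*sqrt(24234) + 2183)^(1/3) + (14*sqrt(24234) + 2183)^(1/3))/14)*sin(sqrt(3)*z*(-(14*sqrt(24234) + 2183)^(1/3) + 25/(14*sqrt(24234) + 2183)^(1/3))/14) + C3*exp(z*(-10 + 25/(14*sqrt(24234) + 2183)^(1/3) + (14*sqrt(24234) + 2183)^(1/3))/14)*cos(sqrt(3)*z*(-(14*sqrt(24234) + 2183)^(1/3) + 25/(14*sqrt(24234) + 2183)^(1/3))/14) + C4*exp(-z*(25/(14*sqrt(24234) + 2183)^(1/3) + 5 + (14*sqrt(24234) + 2183)^(1/3))/7) - z^2/8 - 3*z/14


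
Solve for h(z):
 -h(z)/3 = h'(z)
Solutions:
 h(z) = C1*exp(-z/3)


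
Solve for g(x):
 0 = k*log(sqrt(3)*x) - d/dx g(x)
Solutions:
 g(x) = C1 + k*x*log(x) - k*x + k*x*log(3)/2


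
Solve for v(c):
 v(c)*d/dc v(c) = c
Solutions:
 v(c) = -sqrt(C1 + c^2)
 v(c) = sqrt(C1 + c^2)


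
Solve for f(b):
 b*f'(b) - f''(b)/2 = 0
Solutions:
 f(b) = C1 + C2*erfi(b)


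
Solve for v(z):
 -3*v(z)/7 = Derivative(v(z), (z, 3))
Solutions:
 v(z) = C3*exp(-3^(1/3)*7^(2/3)*z/7) + (C1*sin(3^(5/6)*7^(2/3)*z/14) + C2*cos(3^(5/6)*7^(2/3)*z/14))*exp(3^(1/3)*7^(2/3)*z/14)


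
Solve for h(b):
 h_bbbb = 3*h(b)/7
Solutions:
 h(b) = C1*exp(-3^(1/4)*7^(3/4)*b/7) + C2*exp(3^(1/4)*7^(3/4)*b/7) + C3*sin(3^(1/4)*7^(3/4)*b/7) + C4*cos(3^(1/4)*7^(3/4)*b/7)


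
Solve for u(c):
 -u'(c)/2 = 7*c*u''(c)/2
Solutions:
 u(c) = C1 + C2*c^(6/7)


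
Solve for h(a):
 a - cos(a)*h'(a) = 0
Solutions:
 h(a) = C1 + Integral(a/cos(a), a)


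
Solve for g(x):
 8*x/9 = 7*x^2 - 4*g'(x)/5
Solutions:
 g(x) = C1 + 35*x^3/12 - 5*x^2/9


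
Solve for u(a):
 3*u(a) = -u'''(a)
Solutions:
 u(a) = C3*exp(-3^(1/3)*a) + (C1*sin(3^(5/6)*a/2) + C2*cos(3^(5/6)*a/2))*exp(3^(1/3)*a/2)


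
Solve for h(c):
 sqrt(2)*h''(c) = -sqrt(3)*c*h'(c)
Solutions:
 h(c) = C1 + C2*erf(6^(1/4)*c/2)


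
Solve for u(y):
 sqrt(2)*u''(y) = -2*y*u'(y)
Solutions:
 u(y) = C1 + C2*erf(2^(3/4)*y/2)


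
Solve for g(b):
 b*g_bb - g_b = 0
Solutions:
 g(b) = C1 + C2*b^2


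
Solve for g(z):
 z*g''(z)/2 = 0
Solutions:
 g(z) = C1 + C2*z


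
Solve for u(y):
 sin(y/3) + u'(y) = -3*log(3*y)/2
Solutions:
 u(y) = C1 - 3*y*log(y)/2 - 3*y*log(3)/2 + 3*y/2 + 3*cos(y/3)


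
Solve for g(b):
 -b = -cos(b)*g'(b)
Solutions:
 g(b) = C1 + Integral(b/cos(b), b)


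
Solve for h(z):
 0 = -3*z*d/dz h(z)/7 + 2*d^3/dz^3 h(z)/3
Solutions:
 h(z) = C1 + Integral(C2*airyai(42^(2/3)*z/14) + C3*airybi(42^(2/3)*z/14), z)


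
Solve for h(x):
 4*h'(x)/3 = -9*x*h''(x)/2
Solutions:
 h(x) = C1 + C2*x^(19/27)


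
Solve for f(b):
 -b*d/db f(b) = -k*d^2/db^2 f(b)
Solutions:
 f(b) = C1 + C2*erf(sqrt(2)*b*sqrt(-1/k)/2)/sqrt(-1/k)


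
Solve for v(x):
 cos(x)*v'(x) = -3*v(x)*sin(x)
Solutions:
 v(x) = C1*cos(x)^3


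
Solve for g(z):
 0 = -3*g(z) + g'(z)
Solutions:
 g(z) = C1*exp(3*z)


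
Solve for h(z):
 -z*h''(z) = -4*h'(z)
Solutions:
 h(z) = C1 + C2*z^5


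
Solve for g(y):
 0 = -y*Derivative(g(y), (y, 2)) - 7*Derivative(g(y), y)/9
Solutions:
 g(y) = C1 + C2*y^(2/9)


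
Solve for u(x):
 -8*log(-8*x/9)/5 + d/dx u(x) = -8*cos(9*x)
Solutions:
 u(x) = C1 + 8*x*log(-x)/5 - 4*x*log(3) - 8*x/5 + 4*x*log(6)/5 + 4*x*log(2) - 8*sin(9*x)/9


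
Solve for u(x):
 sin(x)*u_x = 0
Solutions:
 u(x) = C1


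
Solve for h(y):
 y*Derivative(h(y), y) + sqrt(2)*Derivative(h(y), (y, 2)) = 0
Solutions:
 h(y) = C1 + C2*erf(2^(1/4)*y/2)


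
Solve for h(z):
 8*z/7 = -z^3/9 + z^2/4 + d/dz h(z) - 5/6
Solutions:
 h(z) = C1 + z^4/36 - z^3/12 + 4*z^2/7 + 5*z/6


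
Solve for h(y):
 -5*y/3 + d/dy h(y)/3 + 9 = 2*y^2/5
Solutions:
 h(y) = C1 + 2*y^3/5 + 5*y^2/2 - 27*y


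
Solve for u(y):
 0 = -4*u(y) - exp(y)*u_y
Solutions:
 u(y) = C1*exp(4*exp(-y))


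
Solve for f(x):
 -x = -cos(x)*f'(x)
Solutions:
 f(x) = C1 + Integral(x/cos(x), x)


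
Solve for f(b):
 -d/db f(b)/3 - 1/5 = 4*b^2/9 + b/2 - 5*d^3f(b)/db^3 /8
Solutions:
 f(b) = C1 + C2*exp(-2*sqrt(30)*b/15) + C3*exp(2*sqrt(30)*b/15) - 4*b^3/9 - 3*b^2/4 - 28*b/5


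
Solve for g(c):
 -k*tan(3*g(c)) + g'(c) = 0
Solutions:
 g(c) = -asin(C1*exp(3*c*k))/3 + pi/3
 g(c) = asin(C1*exp(3*c*k))/3


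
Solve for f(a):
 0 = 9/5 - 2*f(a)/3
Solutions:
 f(a) = 27/10


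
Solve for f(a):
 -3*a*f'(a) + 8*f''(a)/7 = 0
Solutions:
 f(a) = C1 + C2*erfi(sqrt(21)*a/4)


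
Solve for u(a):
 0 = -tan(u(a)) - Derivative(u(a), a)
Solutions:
 u(a) = pi - asin(C1*exp(-a))
 u(a) = asin(C1*exp(-a))


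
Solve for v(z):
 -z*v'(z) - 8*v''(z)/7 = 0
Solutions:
 v(z) = C1 + C2*erf(sqrt(7)*z/4)


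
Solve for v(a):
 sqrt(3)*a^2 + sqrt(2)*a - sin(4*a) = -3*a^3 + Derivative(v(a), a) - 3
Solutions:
 v(a) = C1 + 3*a^4/4 + sqrt(3)*a^3/3 + sqrt(2)*a^2/2 + 3*a + cos(4*a)/4


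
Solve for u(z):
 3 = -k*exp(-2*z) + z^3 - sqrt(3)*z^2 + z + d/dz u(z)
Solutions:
 u(z) = C1 - k*exp(-2*z)/2 - z^4/4 + sqrt(3)*z^3/3 - z^2/2 + 3*z


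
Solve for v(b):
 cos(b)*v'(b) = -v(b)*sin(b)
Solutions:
 v(b) = C1*cos(b)


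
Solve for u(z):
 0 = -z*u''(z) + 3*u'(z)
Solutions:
 u(z) = C1 + C2*z^4


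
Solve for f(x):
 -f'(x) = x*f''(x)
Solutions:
 f(x) = C1 + C2*log(x)


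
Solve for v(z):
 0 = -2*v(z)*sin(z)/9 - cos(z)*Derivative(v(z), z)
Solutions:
 v(z) = C1*cos(z)^(2/9)


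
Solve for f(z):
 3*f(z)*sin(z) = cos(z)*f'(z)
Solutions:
 f(z) = C1/cos(z)^3


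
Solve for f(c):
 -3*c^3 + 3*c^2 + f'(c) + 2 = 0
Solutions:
 f(c) = C1 + 3*c^4/4 - c^3 - 2*c


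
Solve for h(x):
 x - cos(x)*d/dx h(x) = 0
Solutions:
 h(x) = C1 + Integral(x/cos(x), x)


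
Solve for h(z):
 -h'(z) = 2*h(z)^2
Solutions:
 h(z) = 1/(C1 + 2*z)


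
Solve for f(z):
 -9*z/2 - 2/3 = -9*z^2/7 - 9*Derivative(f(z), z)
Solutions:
 f(z) = C1 - z^3/21 + z^2/4 + 2*z/27


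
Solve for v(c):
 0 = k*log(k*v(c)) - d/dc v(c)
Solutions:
 li(k*v(c))/k = C1 + c*k


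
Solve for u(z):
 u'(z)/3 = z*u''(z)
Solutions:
 u(z) = C1 + C2*z^(4/3)


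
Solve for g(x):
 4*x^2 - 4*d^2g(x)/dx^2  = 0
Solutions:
 g(x) = C1 + C2*x + x^4/12


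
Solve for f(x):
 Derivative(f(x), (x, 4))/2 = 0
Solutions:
 f(x) = C1 + C2*x + C3*x^2 + C4*x^3


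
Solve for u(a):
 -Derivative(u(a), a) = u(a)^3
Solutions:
 u(a) = -sqrt(2)*sqrt(-1/(C1 - a))/2
 u(a) = sqrt(2)*sqrt(-1/(C1 - a))/2


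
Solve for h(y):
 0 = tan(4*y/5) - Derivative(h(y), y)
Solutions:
 h(y) = C1 - 5*log(cos(4*y/5))/4


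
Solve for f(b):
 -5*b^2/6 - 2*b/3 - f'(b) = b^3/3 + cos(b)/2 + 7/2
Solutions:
 f(b) = C1 - b^4/12 - 5*b^3/18 - b^2/3 - 7*b/2 - sin(b)/2


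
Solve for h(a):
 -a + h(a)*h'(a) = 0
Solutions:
 h(a) = -sqrt(C1 + a^2)
 h(a) = sqrt(C1 + a^2)


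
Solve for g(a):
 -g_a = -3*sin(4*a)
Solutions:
 g(a) = C1 - 3*cos(4*a)/4


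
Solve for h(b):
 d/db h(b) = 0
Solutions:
 h(b) = C1


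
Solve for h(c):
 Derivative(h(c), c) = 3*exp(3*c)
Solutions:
 h(c) = C1 + exp(3*c)


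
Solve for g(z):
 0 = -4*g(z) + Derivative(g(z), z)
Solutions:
 g(z) = C1*exp(4*z)


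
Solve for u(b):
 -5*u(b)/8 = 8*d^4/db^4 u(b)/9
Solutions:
 u(b) = (C1*sin(sqrt(3)*5^(1/4)*b/4) + C2*cos(sqrt(3)*5^(1/4)*b/4))*exp(-sqrt(3)*5^(1/4)*b/4) + (C3*sin(sqrt(3)*5^(1/4)*b/4) + C4*cos(sqrt(3)*5^(1/4)*b/4))*exp(sqrt(3)*5^(1/4)*b/4)


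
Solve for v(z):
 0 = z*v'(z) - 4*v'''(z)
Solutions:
 v(z) = C1 + Integral(C2*airyai(2^(1/3)*z/2) + C3*airybi(2^(1/3)*z/2), z)


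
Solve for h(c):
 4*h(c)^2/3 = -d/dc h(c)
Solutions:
 h(c) = 3/(C1 + 4*c)


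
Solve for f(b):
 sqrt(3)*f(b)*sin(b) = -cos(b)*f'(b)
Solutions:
 f(b) = C1*cos(b)^(sqrt(3))


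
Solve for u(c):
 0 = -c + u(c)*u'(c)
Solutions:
 u(c) = -sqrt(C1 + c^2)
 u(c) = sqrt(C1 + c^2)


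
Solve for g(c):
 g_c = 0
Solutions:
 g(c) = C1


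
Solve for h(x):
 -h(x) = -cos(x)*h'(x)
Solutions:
 h(x) = C1*sqrt(sin(x) + 1)/sqrt(sin(x) - 1)


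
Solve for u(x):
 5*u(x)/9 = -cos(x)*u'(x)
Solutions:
 u(x) = C1*(sin(x) - 1)^(5/18)/(sin(x) + 1)^(5/18)


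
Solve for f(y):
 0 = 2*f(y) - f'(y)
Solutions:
 f(y) = C1*exp(2*y)


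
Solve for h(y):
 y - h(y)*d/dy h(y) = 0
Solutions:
 h(y) = -sqrt(C1 + y^2)
 h(y) = sqrt(C1 + y^2)


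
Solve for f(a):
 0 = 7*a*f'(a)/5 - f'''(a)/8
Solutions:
 f(a) = C1 + Integral(C2*airyai(2*5^(2/3)*7^(1/3)*a/5) + C3*airybi(2*5^(2/3)*7^(1/3)*a/5), a)


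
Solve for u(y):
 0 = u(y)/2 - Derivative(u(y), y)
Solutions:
 u(y) = C1*exp(y/2)


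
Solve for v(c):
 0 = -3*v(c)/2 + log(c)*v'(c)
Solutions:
 v(c) = C1*exp(3*li(c)/2)


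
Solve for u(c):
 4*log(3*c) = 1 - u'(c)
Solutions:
 u(c) = C1 - 4*c*log(c) - c*log(81) + 5*c


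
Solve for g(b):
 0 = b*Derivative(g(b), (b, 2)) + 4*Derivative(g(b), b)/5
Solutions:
 g(b) = C1 + C2*b^(1/5)


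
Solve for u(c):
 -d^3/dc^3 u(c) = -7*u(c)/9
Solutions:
 u(c) = C3*exp(21^(1/3)*c/3) + (C1*sin(3^(5/6)*7^(1/3)*c/6) + C2*cos(3^(5/6)*7^(1/3)*c/6))*exp(-21^(1/3)*c/6)


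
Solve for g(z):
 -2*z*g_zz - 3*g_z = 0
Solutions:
 g(z) = C1 + C2/sqrt(z)


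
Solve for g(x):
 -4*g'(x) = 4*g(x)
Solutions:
 g(x) = C1*exp(-x)


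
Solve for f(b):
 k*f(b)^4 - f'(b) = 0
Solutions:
 f(b) = (-1/(C1 + 3*b*k))^(1/3)
 f(b) = (-1/(C1 + b*k))^(1/3)*(-3^(2/3) - 3*3^(1/6)*I)/6
 f(b) = (-1/(C1 + b*k))^(1/3)*(-3^(2/3) + 3*3^(1/6)*I)/6


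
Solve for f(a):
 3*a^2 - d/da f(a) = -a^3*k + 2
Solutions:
 f(a) = C1 + a^4*k/4 + a^3 - 2*a


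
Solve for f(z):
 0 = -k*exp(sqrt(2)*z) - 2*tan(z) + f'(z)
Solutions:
 f(z) = C1 + sqrt(2)*k*exp(sqrt(2)*z)/2 - 2*log(cos(z))


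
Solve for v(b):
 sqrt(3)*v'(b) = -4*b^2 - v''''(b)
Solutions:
 v(b) = C1 + C4*exp(-3^(1/6)*b) - 4*sqrt(3)*b^3/9 + (C2*sin(3^(2/3)*b/2) + C3*cos(3^(2/3)*b/2))*exp(3^(1/6)*b/2)


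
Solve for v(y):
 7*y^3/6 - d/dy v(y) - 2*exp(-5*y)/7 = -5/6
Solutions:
 v(y) = C1 + 7*y^4/24 + 5*y/6 + 2*exp(-5*y)/35


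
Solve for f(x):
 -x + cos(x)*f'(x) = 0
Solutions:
 f(x) = C1 + Integral(x/cos(x), x)


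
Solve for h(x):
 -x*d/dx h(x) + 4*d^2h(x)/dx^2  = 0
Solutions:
 h(x) = C1 + C2*erfi(sqrt(2)*x/4)


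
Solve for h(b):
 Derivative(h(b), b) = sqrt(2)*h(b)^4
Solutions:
 h(b) = (-1/(C1 + 3*sqrt(2)*b))^(1/3)
 h(b) = (-1/(C1 + sqrt(2)*b))^(1/3)*(-3^(2/3) - 3*3^(1/6)*I)/6
 h(b) = (-1/(C1 + sqrt(2)*b))^(1/3)*(-3^(2/3) + 3*3^(1/6)*I)/6


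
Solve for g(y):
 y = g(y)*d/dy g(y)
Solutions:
 g(y) = -sqrt(C1 + y^2)
 g(y) = sqrt(C1 + y^2)


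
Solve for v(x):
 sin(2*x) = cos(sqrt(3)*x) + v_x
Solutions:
 v(x) = C1 - sqrt(3)*sin(sqrt(3)*x)/3 - cos(2*x)/2


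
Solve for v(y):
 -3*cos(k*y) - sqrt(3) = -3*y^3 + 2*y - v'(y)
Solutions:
 v(y) = C1 - 3*y^4/4 + y^2 + sqrt(3)*y + 3*sin(k*y)/k


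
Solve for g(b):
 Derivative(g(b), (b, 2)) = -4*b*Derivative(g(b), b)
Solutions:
 g(b) = C1 + C2*erf(sqrt(2)*b)


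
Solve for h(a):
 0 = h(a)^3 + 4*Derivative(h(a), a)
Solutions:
 h(a) = -sqrt(2)*sqrt(-1/(C1 - a))
 h(a) = sqrt(2)*sqrt(-1/(C1 - a))


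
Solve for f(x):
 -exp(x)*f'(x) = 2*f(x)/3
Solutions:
 f(x) = C1*exp(2*exp(-x)/3)


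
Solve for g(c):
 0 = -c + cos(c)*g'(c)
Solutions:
 g(c) = C1 + Integral(c/cos(c), c)


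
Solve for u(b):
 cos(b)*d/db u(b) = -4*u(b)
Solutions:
 u(b) = C1*(sin(b)^2 - 2*sin(b) + 1)/(sin(b)^2 + 2*sin(b) + 1)


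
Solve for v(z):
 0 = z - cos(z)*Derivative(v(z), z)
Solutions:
 v(z) = C1 + Integral(z/cos(z), z)


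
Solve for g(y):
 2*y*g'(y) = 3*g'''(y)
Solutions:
 g(y) = C1 + Integral(C2*airyai(2^(1/3)*3^(2/3)*y/3) + C3*airybi(2^(1/3)*3^(2/3)*y/3), y)


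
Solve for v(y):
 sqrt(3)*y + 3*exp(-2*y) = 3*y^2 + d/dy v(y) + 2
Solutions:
 v(y) = C1 - y^3 + sqrt(3)*y^2/2 - 2*y - 3*exp(-2*y)/2


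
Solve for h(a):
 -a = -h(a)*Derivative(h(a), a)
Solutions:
 h(a) = -sqrt(C1 + a^2)
 h(a) = sqrt(C1 + a^2)


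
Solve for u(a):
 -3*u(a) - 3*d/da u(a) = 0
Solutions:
 u(a) = C1*exp(-a)


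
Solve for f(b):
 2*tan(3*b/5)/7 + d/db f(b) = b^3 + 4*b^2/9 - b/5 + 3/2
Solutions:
 f(b) = C1 + b^4/4 + 4*b^3/27 - b^2/10 + 3*b/2 + 10*log(cos(3*b/5))/21


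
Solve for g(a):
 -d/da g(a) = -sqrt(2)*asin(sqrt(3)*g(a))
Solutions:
 Integral(1/asin(sqrt(3)*_y), (_y, g(a))) = C1 + sqrt(2)*a


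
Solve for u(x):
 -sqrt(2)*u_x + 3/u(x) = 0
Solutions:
 u(x) = -sqrt(C1 + 3*sqrt(2)*x)
 u(x) = sqrt(C1 + 3*sqrt(2)*x)


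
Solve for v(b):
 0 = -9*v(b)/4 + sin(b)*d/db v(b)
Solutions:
 v(b) = C1*(cos(b) - 1)^(9/8)/(cos(b) + 1)^(9/8)


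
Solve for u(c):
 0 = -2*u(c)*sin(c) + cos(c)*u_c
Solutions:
 u(c) = C1/cos(c)^2


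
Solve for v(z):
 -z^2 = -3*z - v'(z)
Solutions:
 v(z) = C1 + z^3/3 - 3*z^2/2


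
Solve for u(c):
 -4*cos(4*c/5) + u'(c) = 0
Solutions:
 u(c) = C1 + 5*sin(4*c/5)


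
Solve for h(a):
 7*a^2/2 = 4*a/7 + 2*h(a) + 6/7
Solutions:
 h(a) = 7*a^2/4 - 2*a/7 - 3/7


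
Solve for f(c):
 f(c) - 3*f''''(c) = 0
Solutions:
 f(c) = C1*exp(-3^(3/4)*c/3) + C2*exp(3^(3/4)*c/3) + C3*sin(3^(3/4)*c/3) + C4*cos(3^(3/4)*c/3)


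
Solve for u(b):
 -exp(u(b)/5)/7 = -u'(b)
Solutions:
 u(b) = 5*log(-1/(C1 + b)) + 5*log(35)


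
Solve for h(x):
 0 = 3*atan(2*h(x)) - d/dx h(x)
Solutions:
 Integral(1/atan(2*_y), (_y, h(x))) = C1 + 3*x


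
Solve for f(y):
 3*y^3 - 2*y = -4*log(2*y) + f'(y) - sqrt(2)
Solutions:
 f(y) = C1 + 3*y^4/4 - y^2 + 4*y*log(y) - 4*y + sqrt(2)*y + y*log(16)


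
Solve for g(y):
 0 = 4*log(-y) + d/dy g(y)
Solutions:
 g(y) = C1 - 4*y*log(-y) + 4*y


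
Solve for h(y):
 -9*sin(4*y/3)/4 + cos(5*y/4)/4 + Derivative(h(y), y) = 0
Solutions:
 h(y) = C1 - sin(5*y/4)/5 - 27*cos(4*y/3)/16


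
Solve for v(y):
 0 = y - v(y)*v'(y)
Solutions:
 v(y) = -sqrt(C1 + y^2)
 v(y) = sqrt(C1 + y^2)


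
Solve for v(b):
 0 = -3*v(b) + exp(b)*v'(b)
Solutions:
 v(b) = C1*exp(-3*exp(-b))


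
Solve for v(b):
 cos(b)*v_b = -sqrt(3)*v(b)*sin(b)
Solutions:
 v(b) = C1*cos(b)^(sqrt(3))


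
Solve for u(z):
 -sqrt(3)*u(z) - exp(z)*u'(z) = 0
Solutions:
 u(z) = C1*exp(sqrt(3)*exp(-z))


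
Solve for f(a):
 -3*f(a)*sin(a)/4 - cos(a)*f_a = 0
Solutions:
 f(a) = C1*cos(a)^(3/4)


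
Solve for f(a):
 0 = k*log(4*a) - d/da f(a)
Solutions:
 f(a) = C1 + a*k*log(a) - a*k + a*k*log(4)


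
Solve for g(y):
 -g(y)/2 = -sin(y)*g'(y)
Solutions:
 g(y) = C1*(cos(y) - 1)^(1/4)/(cos(y) + 1)^(1/4)


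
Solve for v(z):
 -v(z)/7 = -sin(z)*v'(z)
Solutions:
 v(z) = C1*(cos(z) - 1)^(1/14)/(cos(z) + 1)^(1/14)


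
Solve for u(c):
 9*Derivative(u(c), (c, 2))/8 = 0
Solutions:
 u(c) = C1 + C2*c


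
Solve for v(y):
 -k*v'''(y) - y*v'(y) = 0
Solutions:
 v(y) = C1 + Integral(C2*airyai(y*(-1/k)^(1/3)) + C3*airybi(y*(-1/k)^(1/3)), y)


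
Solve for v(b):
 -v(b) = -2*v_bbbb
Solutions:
 v(b) = C1*exp(-2^(3/4)*b/2) + C2*exp(2^(3/4)*b/2) + C3*sin(2^(3/4)*b/2) + C4*cos(2^(3/4)*b/2)


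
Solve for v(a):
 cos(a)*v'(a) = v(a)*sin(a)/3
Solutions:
 v(a) = C1/cos(a)^(1/3)


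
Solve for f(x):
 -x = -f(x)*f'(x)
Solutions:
 f(x) = -sqrt(C1 + x^2)
 f(x) = sqrt(C1 + x^2)


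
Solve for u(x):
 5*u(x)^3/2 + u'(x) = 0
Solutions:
 u(x) = -sqrt(-1/(C1 - 5*x))
 u(x) = sqrt(-1/(C1 - 5*x))


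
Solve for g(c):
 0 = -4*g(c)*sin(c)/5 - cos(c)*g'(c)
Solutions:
 g(c) = C1*cos(c)^(4/5)


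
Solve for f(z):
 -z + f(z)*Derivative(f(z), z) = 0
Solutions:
 f(z) = -sqrt(C1 + z^2)
 f(z) = sqrt(C1 + z^2)


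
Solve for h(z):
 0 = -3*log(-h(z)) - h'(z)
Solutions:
 -li(-h(z)) = C1 - 3*z


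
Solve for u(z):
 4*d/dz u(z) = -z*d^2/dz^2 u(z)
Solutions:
 u(z) = C1 + C2/z^3


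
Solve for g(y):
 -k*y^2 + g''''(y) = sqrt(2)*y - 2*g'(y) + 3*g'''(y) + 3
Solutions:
 g(y) = C1 + k*y^3/6 + 3*k*y/2 + sqrt(2)*y^2/4 + 3*y/2 + (C2 + C3*exp(-sqrt(3)*y) + C4*exp(sqrt(3)*y))*exp(y)


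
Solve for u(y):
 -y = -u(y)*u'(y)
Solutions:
 u(y) = -sqrt(C1 + y^2)
 u(y) = sqrt(C1 + y^2)


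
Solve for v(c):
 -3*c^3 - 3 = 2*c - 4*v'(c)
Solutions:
 v(c) = C1 + 3*c^4/16 + c^2/4 + 3*c/4


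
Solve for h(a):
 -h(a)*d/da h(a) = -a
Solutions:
 h(a) = -sqrt(C1 + a^2)
 h(a) = sqrt(C1 + a^2)


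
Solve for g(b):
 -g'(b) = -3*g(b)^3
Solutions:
 g(b) = -sqrt(2)*sqrt(-1/(C1 + 3*b))/2
 g(b) = sqrt(2)*sqrt(-1/(C1 + 3*b))/2


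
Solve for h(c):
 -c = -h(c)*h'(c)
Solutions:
 h(c) = -sqrt(C1 + c^2)
 h(c) = sqrt(C1 + c^2)


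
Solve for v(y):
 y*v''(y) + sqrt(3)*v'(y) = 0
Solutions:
 v(y) = C1 + C2*y^(1 - sqrt(3))


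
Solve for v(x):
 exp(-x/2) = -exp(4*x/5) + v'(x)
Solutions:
 v(x) = C1 + 5*exp(4*x/5)/4 - 2*exp(-x/2)


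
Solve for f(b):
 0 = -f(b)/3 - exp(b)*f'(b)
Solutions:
 f(b) = C1*exp(exp(-b)/3)


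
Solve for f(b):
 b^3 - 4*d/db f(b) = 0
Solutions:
 f(b) = C1 + b^4/16


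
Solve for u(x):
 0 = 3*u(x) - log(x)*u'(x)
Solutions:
 u(x) = C1*exp(3*li(x))


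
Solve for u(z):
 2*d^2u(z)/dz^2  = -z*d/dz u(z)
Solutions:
 u(z) = C1 + C2*erf(z/2)


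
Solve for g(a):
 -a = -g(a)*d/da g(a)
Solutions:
 g(a) = -sqrt(C1 + a^2)
 g(a) = sqrt(C1 + a^2)


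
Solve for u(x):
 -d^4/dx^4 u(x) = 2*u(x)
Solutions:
 u(x) = (C1*sin(2^(3/4)*x/2) + C2*cos(2^(3/4)*x/2))*exp(-2^(3/4)*x/2) + (C3*sin(2^(3/4)*x/2) + C4*cos(2^(3/4)*x/2))*exp(2^(3/4)*x/2)


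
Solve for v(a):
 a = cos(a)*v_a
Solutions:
 v(a) = C1 + Integral(a/cos(a), a)


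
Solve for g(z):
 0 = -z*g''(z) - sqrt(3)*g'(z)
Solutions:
 g(z) = C1 + C2*z^(1 - sqrt(3))


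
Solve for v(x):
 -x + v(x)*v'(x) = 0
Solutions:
 v(x) = -sqrt(C1 + x^2)
 v(x) = sqrt(C1 + x^2)


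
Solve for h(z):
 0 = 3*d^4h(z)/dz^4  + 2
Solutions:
 h(z) = C1 + C2*z + C3*z^2 + C4*z^3 - z^4/36


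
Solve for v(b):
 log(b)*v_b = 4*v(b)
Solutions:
 v(b) = C1*exp(4*li(b))


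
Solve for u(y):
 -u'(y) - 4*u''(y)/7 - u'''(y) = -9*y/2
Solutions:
 u(y) = C1 + 9*y^2/4 - 18*y/7 + (C2*sin(3*sqrt(5)*y/7) + C3*cos(3*sqrt(5)*y/7))*exp(-2*y/7)


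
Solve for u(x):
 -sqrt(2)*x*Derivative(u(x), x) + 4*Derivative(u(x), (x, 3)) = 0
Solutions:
 u(x) = C1 + Integral(C2*airyai(sqrt(2)*x/2) + C3*airybi(sqrt(2)*x/2), x)


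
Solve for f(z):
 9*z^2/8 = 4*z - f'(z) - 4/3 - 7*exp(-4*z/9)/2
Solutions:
 f(z) = C1 - 3*z^3/8 + 2*z^2 - 4*z/3 + 63*exp(-4*z/9)/8


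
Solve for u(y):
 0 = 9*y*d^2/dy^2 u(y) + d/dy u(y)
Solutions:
 u(y) = C1 + C2*y^(8/9)


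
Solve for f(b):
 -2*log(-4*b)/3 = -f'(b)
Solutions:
 f(b) = C1 + 2*b*log(-b)/3 + 2*b*(-1 + 2*log(2))/3


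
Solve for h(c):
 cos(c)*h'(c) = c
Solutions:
 h(c) = C1 + Integral(c/cos(c), c)


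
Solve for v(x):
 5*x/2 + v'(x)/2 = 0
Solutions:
 v(x) = C1 - 5*x^2/2


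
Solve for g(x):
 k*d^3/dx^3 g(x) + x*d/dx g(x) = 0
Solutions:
 g(x) = C1 + Integral(C2*airyai(x*(-1/k)^(1/3)) + C3*airybi(x*(-1/k)^(1/3)), x)


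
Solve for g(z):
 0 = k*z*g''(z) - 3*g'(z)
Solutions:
 g(z) = C1 + z^(((re(k) + 3)*re(k) + im(k)^2)/(re(k)^2 + im(k)^2))*(C2*sin(3*log(z)*Abs(im(k))/(re(k)^2 + im(k)^2)) + C3*cos(3*log(z)*im(k)/(re(k)^2 + im(k)^2)))


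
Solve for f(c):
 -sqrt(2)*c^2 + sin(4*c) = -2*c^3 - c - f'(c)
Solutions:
 f(c) = C1 - c^4/2 + sqrt(2)*c^3/3 - c^2/2 + cos(4*c)/4


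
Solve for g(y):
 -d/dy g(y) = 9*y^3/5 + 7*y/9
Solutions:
 g(y) = C1 - 9*y^4/20 - 7*y^2/18


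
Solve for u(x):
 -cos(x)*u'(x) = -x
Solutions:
 u(x) = C1 + Integral(x/cos(x), x)


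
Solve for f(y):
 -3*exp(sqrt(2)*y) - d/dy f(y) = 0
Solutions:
 f(y) = C1 - 3*sqrt(2)*exp(sqrt(2)*y)/2


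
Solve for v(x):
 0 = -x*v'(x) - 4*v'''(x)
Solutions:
 v(x) = C1 + Integral(C2*airyai(-2^(1/3)*x/2) + C3*airybi(-2^(1/3)*x/2), x)


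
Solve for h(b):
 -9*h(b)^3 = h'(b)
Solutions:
 h(b) = -sqrt(2)*sqrt(-1/(C1 - 9*b))/2
 h(b) = sqrt(2)*sqrt(-1/(C1 - 9*b))/2


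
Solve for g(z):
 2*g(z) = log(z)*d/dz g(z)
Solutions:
 g(z) = C1*exp(2*li(z))


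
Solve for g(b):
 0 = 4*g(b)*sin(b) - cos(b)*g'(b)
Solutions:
 g(b) = C1/cos(b)^4


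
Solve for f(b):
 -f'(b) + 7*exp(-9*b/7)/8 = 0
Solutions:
 f(b) = C1 - 49*exp(-9*b/7)/72


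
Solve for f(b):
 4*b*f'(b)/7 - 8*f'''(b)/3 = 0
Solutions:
 f(b) = C1 + Integral(C2*airyai(14^(2/3)*3^(1/3)*b/14) + C3*airybi(14^(2/3)*3^(1/3)*b/14), b)


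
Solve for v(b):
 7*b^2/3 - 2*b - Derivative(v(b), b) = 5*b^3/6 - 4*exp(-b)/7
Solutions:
 v(b) = C1 - 5*b^4/24 + 7*b^3/9 - b^2 - 4*exp(-b)/7


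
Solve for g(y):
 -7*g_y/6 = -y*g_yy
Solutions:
 g(y) = C1 + C2*y^(13/6)


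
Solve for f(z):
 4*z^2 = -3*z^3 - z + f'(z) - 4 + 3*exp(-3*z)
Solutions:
 f(z) = C1 + 3*z^4/4 + 4*z^3/3 + z^2/2 + 4*z + exp(-3*z)


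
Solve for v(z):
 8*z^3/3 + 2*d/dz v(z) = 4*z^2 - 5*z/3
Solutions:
 v(z) = C1 - z^4/3 + 2*z^3/3 - 5*z^2/12


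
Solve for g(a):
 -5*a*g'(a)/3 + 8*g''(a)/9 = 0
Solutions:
 g(a) = C1 + C2*erfi(sqrt(15)*a/4)


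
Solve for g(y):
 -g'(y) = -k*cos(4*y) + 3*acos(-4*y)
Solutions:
 g(y) = C1 + k*sin(4*y)/4 - 3*y*acos(-4*y) - 3*sqrt(1 - 16*y^2)/4


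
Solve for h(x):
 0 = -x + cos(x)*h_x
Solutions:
 h(x) = C1 + Integral(x/cos(x), x)


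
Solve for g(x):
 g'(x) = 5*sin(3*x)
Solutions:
 g(x) = C1 - 5*cos(3*x)/3


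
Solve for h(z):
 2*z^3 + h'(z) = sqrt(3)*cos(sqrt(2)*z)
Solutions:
 h(z) = C1 - z^4/2 + sqrt(6)*sin(sqrt(2)*z)/2


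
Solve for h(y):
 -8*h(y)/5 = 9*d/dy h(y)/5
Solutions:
 h(y) = C1*exp(-8*y/9)


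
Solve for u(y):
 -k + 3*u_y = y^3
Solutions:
 u(y) = C1 + k*y/3 + y^4/12


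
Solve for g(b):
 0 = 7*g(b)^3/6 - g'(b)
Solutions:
 g(b) = -sqrt(3)*sqrt(-1/(C1 + 7*b))
 g(b) = sqrt(3)*sqrt(-1/(C1 + 7*b))


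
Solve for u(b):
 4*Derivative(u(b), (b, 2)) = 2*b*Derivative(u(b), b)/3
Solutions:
 u(b) = C1 + C2*erfi(sqrt(3)*b/6)


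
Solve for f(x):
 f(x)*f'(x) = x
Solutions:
 f(x) = -sqrt(C1 + x^2)
 f(x) = sqrt(C1 + x^2)


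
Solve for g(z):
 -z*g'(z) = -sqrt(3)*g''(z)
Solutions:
 g(z) = C1 + C2*erfi(sqrt(2)*3^(3/4)*z/6)


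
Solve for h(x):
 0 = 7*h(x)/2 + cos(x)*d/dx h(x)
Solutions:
 h(x) = C1*(sin(x) - 1)^(7/4)/(sin(x) + 1)^(7/4)


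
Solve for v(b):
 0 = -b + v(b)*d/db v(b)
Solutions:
 v(b) = -sqrt(C1 + b^2)
 v(b) = sqrt(C1 + b^2)


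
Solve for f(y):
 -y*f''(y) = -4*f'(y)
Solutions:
 f(y) = C1 + C2*y^5


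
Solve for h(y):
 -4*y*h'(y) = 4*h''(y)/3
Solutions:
 h(y) = C1 + C2*erf(sqrt(6)*y/2)
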